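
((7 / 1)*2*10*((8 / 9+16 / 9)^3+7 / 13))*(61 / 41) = 58456300 / 14391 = 4062.00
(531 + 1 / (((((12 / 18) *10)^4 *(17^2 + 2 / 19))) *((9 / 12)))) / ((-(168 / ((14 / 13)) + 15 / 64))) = -392832729 / 115581875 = -3.40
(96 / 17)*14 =1344 / 17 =79.06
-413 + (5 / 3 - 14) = -1276 / 3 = -425.33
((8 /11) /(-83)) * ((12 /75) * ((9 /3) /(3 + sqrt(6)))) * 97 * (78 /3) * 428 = -103623936 /22825 + 34541312 * sqrt(6) /22825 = -833.09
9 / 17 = 0.53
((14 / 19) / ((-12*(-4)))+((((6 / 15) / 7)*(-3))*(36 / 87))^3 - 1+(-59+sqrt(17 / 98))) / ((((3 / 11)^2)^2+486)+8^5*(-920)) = 418770824612450783 / 210457530862900547667000 - 14641*sqrt(34) / 6179161370942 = 0.00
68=68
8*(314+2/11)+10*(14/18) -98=239900/99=2423.23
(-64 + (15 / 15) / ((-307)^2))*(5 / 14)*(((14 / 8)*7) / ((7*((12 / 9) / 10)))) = -452395125 / 1507984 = -300.00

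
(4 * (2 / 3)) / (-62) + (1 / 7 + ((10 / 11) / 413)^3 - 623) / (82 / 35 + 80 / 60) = -40744698237880372 / 240419908754949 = -169.47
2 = 2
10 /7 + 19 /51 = 643 /357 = 1.80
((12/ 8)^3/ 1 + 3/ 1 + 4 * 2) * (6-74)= -1955/ 2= -977.50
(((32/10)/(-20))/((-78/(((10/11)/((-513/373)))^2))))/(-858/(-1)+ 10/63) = 973903/932524789482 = 0.00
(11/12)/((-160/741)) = -2717/640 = -4.25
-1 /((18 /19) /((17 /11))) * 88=-1292 /9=-143.56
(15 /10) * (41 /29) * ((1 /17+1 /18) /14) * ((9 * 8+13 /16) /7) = 238825 /1325184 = 0.18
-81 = -81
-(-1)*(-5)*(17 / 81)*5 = -425 / 81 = -5.25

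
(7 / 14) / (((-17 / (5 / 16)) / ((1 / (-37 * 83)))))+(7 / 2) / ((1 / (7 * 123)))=5034425429 / 1670624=3013.50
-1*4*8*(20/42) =-15.24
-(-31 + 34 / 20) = 293 / 10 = 29.30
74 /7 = 10.57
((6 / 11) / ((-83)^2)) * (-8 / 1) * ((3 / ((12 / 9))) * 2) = -216 / 75779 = -0.00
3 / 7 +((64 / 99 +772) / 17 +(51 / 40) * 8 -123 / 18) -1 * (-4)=6272797 / 117810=53.25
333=333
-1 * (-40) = 40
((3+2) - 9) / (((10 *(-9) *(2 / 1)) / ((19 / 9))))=19 / 405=0.05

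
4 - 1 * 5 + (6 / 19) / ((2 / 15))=26 / 19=1.37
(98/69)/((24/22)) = 539/414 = 1.30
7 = 7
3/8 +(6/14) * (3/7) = 219/392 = 0.56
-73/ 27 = -2.70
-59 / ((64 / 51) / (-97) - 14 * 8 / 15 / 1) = 1459365 / 185008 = 7.89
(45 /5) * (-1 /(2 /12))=-54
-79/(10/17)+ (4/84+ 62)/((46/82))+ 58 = 165701/4830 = 34.31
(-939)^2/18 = 97969/2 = 48984.50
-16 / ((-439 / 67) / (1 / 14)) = 536 / 3073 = 0.17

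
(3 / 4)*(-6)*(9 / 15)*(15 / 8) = -81 / 16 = -5.06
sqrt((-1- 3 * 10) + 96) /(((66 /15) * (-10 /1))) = -sqrt(65) /44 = -0.18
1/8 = 0.12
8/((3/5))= 13.33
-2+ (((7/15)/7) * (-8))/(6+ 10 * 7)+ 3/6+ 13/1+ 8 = 11111/570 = 19.49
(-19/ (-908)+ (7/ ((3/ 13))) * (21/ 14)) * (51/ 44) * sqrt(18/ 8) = 6323949/ 79904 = 79.14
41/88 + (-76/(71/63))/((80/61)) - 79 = -4059779/31240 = -129.95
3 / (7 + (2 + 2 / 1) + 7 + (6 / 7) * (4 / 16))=14 / 85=0.16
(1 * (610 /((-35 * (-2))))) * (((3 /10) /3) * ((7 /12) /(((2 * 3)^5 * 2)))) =0.00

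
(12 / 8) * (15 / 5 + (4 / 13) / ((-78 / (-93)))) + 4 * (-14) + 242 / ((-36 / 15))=-151.78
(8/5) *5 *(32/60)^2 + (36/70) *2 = 5204/1575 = 3.30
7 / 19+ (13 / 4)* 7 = 23.12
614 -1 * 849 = -235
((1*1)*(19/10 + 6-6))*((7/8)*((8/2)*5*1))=33.25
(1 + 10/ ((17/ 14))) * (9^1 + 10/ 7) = 11461/ 119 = 96.31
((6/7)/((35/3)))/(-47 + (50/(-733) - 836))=-0.00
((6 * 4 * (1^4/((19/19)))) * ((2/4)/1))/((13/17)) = 204/13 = 15.69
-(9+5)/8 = -7/4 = -1.75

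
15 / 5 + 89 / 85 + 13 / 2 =1793 / 170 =10.55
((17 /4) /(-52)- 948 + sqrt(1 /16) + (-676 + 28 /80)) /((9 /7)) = -3939649 /3120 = -1262.71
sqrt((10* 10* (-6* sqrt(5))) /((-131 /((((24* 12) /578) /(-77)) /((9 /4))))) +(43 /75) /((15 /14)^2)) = 2* sqrt(185869304874561 - 4902282000000* sqrt(5)) /38582775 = 0.69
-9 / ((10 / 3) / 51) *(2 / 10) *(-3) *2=165.24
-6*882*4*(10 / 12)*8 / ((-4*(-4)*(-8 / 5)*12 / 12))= 5512.50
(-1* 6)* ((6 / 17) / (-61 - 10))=0.03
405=405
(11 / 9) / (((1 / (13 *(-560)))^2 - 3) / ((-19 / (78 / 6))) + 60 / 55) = 9372563200 / 24106118301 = 0.39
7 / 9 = 0.78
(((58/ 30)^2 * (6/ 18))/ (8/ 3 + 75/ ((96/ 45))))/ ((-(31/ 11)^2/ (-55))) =35819872/ 157022595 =0.23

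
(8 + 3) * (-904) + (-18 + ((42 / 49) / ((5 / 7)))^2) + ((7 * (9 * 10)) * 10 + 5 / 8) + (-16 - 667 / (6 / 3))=-801887 / 200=-4009.44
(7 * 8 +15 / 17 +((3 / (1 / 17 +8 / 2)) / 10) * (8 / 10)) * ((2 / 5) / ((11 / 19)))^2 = 803734732 / 29569375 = 27.18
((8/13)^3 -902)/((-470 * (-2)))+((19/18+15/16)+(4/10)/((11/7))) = 1053565387/817811280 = 1.29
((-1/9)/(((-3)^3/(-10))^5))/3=-0.00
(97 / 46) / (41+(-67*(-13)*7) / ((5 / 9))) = 485 / 2533588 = 0.00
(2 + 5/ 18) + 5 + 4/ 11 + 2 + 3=2503/ 198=12.64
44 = 44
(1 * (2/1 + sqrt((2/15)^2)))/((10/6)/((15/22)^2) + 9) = 288/1699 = 0.17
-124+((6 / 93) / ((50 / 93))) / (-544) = -1686403 / 13600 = -124.00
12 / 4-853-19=-869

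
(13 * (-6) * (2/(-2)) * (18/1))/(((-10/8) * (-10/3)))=8424/25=336.96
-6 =-6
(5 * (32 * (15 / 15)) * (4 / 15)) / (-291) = -128 / 873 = -0.15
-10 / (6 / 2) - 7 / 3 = -17 / 3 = -5.67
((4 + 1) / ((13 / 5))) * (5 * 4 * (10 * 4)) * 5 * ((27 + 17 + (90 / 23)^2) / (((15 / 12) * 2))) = 1255040000 / 6877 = 182498.18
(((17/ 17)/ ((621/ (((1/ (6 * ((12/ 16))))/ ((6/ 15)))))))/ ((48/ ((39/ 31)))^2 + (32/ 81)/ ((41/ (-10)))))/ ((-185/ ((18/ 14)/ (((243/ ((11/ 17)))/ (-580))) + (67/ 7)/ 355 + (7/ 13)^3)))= 92602395287/ 15463461981715282080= 0.00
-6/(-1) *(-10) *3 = -180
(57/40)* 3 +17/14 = 1537/280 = 5.49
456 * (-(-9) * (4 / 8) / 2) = 1026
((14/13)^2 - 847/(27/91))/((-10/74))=481766677/22815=21116.23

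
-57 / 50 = -1.14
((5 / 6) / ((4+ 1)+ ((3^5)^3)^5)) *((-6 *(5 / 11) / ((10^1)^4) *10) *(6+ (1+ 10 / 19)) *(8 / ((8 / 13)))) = -169 / 462282758662151858930959834390334597120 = -0.00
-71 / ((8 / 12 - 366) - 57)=213 / 1267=0.17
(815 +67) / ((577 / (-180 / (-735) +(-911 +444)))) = -411678 / 577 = -713.48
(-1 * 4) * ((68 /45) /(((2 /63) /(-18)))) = 3427.20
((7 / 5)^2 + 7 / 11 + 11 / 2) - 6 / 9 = 12259 / 1650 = 7.43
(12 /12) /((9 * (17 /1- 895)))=-1 /7902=-0.00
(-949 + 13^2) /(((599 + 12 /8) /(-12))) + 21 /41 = 16.10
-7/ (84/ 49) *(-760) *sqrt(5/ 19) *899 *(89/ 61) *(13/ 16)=254835035 *sqrt(95)/ 1464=1696601.56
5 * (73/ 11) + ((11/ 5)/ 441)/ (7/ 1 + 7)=11267671/ 339570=33.18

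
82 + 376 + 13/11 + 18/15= 25321/55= 460.38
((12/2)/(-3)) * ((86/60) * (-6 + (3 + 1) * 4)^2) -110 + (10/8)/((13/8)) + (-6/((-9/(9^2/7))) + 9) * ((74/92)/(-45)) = -24877159/62790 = -396.20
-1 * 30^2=-900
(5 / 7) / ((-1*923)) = -5 / 6461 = -0.00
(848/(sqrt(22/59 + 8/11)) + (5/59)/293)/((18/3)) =5/103722 + 212 * sqrt(463386)/1071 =134.75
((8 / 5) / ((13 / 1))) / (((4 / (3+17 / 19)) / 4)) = 592 / 1235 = 0.48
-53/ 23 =-2.30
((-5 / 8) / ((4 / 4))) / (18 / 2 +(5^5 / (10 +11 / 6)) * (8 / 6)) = -355 / 205112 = -0.00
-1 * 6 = -6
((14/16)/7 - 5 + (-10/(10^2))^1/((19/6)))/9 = -1243/2280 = -0.55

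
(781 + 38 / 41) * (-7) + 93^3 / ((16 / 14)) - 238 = 228977091 / 328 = 698100.89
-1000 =-1000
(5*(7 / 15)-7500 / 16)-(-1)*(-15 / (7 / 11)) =-41159 / 84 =-489.99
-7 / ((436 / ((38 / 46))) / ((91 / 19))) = -637 / 10028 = -0.06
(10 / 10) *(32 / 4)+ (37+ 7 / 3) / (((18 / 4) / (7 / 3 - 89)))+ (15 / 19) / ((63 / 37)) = -8069701 / 10773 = -749.07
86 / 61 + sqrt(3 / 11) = sqrt(33) / 11 + 86 / 61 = 1.93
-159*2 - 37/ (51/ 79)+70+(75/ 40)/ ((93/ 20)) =-964127/ 3162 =-304.91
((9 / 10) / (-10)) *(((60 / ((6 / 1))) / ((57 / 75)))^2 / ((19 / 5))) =-28125 / 6859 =-4.10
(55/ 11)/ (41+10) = 5/ 51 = 0.10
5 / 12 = 0.42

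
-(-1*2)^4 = -16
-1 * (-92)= 92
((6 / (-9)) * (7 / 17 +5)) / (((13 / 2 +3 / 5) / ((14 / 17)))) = -25760 / 61557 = -0.42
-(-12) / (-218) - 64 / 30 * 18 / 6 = -3518 / 545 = -6.46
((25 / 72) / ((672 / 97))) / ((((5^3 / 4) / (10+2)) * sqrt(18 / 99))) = 97 * sqrt(22) / 10080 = 0.05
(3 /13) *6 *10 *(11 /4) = 495 /13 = 38.08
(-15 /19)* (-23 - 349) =5580 /19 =293.68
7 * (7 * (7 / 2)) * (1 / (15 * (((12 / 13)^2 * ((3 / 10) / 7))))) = 405769 / 1296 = 313.09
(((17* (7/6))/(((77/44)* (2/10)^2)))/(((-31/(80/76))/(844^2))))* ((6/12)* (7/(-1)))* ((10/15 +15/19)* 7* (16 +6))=541752185744000/100719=5378847940.75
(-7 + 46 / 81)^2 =41.37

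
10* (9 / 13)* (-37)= -3330 / 13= -256.15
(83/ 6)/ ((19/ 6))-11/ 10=621/ 190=3.27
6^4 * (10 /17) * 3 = 38880 /17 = 2287.06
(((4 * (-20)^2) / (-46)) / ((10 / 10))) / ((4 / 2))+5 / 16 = -6285 / 368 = -17.08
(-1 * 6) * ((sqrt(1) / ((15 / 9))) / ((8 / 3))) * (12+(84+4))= -135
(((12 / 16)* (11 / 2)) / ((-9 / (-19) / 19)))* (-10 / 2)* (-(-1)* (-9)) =59565 / 8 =7445.62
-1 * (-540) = 540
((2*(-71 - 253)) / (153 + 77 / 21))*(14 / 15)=-4536 / 1175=-3.86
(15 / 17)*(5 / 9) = 25 / 51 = 0.49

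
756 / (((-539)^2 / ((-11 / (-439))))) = 108 / 1656347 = 0.00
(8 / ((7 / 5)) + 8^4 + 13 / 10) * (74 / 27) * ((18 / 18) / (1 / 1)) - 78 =3517699 / 315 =11167.30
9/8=1.12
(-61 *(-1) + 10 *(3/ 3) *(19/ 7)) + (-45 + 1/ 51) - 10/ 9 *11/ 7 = 44357/ 1071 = 41.42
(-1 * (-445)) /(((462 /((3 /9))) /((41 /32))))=18245 /44352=0.41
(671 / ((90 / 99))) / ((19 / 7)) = 271.93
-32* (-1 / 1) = 32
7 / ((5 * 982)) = 7 / 4910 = 0.00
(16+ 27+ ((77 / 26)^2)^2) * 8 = 54803009 / 57122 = 959.40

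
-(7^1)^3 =-343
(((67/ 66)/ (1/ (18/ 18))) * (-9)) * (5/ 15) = -67/ 22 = -3.05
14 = 14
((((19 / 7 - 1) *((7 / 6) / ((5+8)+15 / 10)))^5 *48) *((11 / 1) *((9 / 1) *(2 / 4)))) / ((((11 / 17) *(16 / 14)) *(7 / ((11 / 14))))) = 2585088 / 143578043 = 0.02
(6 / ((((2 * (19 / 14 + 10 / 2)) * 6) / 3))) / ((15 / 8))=0.13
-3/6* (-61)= 30.50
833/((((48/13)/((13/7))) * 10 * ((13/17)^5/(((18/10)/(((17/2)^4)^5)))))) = 688128/9248152123775096025325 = 0.00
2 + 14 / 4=11 / 2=5.50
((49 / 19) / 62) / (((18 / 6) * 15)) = 49 / 53010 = 0.00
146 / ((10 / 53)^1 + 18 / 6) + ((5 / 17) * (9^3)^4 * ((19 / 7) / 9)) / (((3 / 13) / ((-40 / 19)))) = -4596279196477378 / 20111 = -228545532120.60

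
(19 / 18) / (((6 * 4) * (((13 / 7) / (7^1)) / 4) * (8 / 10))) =4655 / 5616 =0.83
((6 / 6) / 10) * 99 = 99 / 10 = 9.90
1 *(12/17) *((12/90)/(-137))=-0.00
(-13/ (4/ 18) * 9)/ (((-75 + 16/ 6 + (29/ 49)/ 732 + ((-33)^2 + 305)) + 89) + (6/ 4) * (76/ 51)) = -321036534/ 861525941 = -0.37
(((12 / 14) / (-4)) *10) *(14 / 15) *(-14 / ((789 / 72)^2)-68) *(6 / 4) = 14134668 / 69169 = 204.35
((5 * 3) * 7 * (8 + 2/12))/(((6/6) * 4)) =1715/8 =214.38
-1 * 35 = -35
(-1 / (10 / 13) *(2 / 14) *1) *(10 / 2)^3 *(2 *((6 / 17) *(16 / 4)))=-7800 / 119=-65.55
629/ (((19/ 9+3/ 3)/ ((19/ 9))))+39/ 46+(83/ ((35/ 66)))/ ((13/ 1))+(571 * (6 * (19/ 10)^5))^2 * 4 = 37654767503905484306917/ 1308125000000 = 28785297661.85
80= 80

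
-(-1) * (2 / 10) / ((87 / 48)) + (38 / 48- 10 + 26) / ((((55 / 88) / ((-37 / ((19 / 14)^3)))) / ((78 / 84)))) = -369.17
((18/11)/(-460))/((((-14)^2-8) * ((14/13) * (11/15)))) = -351/14649712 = -0.00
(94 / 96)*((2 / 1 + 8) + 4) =329 / 24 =13.71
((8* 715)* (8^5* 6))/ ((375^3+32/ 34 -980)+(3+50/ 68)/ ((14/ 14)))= 38236323840/ 1792935589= 21.33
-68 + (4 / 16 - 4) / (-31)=-8417 / 124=-67.88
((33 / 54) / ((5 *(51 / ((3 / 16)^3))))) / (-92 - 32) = -11 / 86343680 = -0.00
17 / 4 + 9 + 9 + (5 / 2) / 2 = 47 / 2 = 23.50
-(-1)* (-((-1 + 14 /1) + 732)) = -745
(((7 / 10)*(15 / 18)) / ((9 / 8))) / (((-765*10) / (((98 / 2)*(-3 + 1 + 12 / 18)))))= 1372 / 309825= 0.00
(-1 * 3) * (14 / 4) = -21 / 2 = -10.50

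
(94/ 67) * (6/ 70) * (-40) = -2256/ 469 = -4.81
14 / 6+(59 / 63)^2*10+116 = 504475 / 3969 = 127.10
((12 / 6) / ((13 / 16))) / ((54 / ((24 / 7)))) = 0.16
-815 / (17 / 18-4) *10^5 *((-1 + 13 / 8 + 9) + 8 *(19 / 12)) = 6540375000 / 11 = 594579545.45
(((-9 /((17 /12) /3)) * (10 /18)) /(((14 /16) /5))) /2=-3600 /119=-30.25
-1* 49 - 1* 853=-902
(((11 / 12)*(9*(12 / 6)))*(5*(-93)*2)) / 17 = -15345 / 17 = -902.65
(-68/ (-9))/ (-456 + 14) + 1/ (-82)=-281/ 9594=-0.03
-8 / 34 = -4 / 17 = -0.24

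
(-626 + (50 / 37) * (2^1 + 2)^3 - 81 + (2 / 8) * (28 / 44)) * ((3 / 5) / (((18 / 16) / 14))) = -4631.98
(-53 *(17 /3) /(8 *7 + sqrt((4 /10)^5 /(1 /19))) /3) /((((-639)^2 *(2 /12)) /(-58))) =0.00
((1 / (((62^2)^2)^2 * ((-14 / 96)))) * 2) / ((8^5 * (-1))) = 3 / 1565061876832534528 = 0.00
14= 14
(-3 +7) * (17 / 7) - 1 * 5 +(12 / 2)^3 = 1545 / 7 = 220.71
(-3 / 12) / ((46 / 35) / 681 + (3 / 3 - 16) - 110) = 23835 / 11917316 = 0.00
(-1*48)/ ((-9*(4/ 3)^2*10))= 3/ 10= 0.30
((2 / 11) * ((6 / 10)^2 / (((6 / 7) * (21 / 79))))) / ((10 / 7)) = 0.20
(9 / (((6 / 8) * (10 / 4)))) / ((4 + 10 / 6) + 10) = 72 / 235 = 0.31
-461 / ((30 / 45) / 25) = -34575 / 2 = -17287.50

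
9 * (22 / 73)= 198 / 73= 2.71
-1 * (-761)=761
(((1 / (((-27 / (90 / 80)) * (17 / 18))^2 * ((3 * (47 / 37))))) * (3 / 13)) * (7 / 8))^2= 5433561 / 510855466860544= 0.00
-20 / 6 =-10 / 3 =-3.33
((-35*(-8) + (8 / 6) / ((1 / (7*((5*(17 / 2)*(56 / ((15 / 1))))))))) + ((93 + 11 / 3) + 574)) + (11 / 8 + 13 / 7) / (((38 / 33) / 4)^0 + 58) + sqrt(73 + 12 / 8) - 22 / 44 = sqrt(298) / 2 + 72291497 / 29736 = 2439.74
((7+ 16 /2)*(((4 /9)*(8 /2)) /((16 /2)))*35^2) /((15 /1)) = 2450 /9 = 272.22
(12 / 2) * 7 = 42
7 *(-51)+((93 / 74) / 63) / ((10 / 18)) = -924537 / 2590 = -356.96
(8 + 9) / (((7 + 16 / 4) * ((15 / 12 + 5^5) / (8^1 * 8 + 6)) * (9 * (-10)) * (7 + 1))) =-119 / 2475990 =-0.00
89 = 89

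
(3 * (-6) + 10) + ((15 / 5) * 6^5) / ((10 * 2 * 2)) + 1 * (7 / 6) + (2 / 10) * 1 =17297 / 30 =576.57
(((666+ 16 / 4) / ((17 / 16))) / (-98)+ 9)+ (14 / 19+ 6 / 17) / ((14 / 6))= 47995 / 15827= 3.03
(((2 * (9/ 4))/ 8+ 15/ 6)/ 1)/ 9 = 49/ 144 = 0.34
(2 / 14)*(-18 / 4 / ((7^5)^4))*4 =-18 / 558545864083284007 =-0.00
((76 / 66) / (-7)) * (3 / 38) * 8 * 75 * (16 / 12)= -800 / 77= -10.39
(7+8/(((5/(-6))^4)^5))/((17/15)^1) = 276.79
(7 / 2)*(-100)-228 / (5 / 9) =-3802 / 5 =-760.40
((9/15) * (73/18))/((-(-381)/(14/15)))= 511/85725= 0.01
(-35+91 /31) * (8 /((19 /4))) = -31808 /589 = -54.00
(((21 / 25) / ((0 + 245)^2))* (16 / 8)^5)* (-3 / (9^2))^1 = -32 / 1929375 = -0.00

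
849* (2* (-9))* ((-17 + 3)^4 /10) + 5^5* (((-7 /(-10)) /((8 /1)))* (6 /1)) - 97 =-2348231503 /40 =-58705787.58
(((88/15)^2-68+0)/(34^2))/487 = -0.00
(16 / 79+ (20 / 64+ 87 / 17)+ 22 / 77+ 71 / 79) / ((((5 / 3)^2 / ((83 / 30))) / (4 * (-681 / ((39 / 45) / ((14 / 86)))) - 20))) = -37941420567 / 10510318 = -3609.92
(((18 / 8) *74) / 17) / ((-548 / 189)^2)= 11895093 / 10210336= 1.17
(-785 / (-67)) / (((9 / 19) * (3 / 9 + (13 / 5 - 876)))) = -74575 / 2632296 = -0.03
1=1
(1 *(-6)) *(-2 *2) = 24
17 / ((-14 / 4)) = -4.86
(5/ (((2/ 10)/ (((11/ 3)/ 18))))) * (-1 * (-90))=1375/ 3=458.33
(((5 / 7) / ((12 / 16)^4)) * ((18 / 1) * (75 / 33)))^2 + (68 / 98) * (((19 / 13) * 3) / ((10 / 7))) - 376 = 254569194623 / 31216185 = 8155.04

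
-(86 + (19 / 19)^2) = -87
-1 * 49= -49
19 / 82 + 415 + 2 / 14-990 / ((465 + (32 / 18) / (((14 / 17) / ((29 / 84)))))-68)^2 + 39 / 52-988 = -181793282400147737 / 317886172090172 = -571.88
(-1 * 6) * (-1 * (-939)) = -5634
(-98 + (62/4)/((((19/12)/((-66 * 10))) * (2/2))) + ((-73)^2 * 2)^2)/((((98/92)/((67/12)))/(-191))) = -317604001468357/2793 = -113714286240.01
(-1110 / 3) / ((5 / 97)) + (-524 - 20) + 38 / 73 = -563668 / 73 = -7721.48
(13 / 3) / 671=13 / 2013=0.01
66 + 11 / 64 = 4235 / 64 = 66.17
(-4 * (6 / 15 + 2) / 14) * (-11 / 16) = 33 / 70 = 0.47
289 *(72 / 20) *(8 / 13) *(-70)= -582624 / 13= -44817.23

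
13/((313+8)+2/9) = 117/2891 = 0.04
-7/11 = -0.64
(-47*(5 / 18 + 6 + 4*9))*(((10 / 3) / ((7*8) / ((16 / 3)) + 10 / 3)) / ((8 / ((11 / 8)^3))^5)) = -747038176377447946585 / 430616181970657345536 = -1.73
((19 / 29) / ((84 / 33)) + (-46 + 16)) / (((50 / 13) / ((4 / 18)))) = -1.72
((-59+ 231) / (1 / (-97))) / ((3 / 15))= -83420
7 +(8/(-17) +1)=128/17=7.53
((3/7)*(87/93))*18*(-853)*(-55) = 73468890/217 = 338566.31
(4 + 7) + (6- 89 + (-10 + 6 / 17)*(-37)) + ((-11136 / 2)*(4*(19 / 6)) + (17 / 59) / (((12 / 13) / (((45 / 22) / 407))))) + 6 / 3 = -2523300967757 / 35923448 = -70241.06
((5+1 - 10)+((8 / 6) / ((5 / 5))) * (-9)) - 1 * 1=-17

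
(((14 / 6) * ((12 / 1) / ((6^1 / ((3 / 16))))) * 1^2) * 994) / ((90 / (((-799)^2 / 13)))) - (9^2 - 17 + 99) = 2220234239 / 4680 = 474409.03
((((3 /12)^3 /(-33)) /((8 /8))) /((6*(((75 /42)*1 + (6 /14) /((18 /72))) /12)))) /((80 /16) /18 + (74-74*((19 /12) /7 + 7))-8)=3 /5194288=0.00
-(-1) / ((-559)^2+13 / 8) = 8 / 2499861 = 0.00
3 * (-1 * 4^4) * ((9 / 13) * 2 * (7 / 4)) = -24192 / 13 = -1860.92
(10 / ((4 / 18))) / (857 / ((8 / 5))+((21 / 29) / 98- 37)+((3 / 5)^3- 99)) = 9135000 / 81169223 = 0.11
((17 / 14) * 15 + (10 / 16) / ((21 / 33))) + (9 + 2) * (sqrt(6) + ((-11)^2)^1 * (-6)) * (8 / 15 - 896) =7127088.20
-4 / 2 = -2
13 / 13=1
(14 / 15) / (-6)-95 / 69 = -1586 / 1035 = -1.53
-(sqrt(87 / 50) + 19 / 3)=-7.65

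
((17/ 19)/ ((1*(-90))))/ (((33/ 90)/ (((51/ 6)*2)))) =-289/ 627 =-0.46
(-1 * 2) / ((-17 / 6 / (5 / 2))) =30 / 17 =1.76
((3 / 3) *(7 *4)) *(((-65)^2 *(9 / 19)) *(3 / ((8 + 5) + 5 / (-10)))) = 255528 / 19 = 13448.84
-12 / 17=-0.71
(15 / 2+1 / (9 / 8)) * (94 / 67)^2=667118 / 40401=16.51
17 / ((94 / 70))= 595 / 47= 12.66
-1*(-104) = 104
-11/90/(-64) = 11/5760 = 0.00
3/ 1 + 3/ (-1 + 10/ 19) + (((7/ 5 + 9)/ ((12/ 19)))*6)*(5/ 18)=217/ 9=24.11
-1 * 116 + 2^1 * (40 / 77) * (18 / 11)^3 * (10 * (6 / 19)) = -197887748 / 1947253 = -101.62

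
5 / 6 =0.83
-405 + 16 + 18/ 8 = -1547/ 4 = -386.75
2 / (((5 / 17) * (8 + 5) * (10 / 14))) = 238 / 325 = 0.73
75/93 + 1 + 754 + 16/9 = 211366/279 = 757.58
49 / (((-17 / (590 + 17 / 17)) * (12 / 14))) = -67571 / 34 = -1987.38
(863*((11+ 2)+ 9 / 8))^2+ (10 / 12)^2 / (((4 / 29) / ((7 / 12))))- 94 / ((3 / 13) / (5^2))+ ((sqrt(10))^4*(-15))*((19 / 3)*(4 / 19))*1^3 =128373873511 / 864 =148580872.12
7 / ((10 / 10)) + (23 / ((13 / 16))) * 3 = 1195 / 13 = 91.92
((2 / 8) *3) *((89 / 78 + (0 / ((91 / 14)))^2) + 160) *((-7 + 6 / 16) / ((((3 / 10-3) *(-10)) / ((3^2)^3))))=-17986239 / 832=-21618.08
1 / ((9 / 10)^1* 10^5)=1 / 90000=0.00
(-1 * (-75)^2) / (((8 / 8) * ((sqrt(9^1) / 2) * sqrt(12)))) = -625 * sqrt(3) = -1082.53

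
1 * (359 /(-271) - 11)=-3340 /271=-12.32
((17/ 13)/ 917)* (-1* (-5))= 85/ 11921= 0.01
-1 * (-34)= 34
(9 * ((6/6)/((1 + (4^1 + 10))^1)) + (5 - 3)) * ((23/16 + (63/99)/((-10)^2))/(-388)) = -82589/8536000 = -0.01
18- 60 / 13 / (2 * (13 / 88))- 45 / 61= 1.64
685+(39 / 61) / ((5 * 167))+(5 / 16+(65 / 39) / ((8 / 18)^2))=141344781 / 203740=693.75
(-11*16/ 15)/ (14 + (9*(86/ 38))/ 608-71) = 2033152/ 9871155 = 0.21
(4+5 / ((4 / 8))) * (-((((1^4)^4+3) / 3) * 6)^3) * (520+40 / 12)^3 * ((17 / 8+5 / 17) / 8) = -142597817264000 / 459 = -310670625847.49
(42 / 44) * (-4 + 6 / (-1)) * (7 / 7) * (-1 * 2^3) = 840 / 11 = 76.36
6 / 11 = 0.55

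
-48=-48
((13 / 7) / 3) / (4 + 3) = 13 / 147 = 0.09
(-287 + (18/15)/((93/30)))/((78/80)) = -355400/1209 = -293.96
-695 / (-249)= 695 / 249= 2.79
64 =64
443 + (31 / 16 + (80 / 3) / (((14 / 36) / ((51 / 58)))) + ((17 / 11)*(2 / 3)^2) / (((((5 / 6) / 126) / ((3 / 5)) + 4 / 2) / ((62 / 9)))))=82713880391 / 162955408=507.59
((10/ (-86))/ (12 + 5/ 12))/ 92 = -15/ 147361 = -0.00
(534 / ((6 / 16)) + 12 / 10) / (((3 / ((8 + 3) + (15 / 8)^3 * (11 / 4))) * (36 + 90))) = 30363377 / 276480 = 109.82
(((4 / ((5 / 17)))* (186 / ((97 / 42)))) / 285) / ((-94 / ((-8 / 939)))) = 236096 / 677809325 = 0.00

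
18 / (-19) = -0.95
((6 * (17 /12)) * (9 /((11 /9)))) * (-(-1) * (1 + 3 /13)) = 11016 /143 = 77.03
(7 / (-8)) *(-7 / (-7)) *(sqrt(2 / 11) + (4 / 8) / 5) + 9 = 713 / 80-7 *sqrt(22) / 88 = 8.54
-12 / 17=-0.71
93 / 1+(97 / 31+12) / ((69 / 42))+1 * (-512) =-292181 / 713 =-409.79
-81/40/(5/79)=-6399/200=-32.00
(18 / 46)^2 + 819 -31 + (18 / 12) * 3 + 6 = 844975 / 1058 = 798.65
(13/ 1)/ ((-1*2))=-13/ 2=-6.50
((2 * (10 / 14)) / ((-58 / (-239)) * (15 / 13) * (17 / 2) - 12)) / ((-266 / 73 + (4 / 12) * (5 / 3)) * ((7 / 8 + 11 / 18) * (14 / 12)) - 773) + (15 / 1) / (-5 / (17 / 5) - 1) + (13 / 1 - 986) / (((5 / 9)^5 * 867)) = -9371432783292101329 / 343563912480731250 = -27.28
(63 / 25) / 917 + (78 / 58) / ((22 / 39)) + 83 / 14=60810647 / 7313075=8.32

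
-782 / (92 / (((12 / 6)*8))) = -136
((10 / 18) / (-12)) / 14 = -5 / 1512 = -0.00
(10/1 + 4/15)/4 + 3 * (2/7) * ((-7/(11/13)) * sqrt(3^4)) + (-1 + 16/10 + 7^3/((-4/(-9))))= 93865/132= 711.10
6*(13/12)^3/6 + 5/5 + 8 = 17749/1728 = 10.27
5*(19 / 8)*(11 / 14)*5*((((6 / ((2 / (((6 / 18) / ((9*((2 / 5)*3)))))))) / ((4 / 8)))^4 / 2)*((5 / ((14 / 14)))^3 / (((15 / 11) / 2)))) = 898046875 / 178564176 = 5.03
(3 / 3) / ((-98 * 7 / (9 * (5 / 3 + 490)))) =-4425 / 686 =-6.45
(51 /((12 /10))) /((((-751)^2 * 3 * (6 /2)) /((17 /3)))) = 1445 /30456054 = 0.00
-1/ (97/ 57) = -57/ 97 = -0.59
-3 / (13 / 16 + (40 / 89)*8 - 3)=-2.13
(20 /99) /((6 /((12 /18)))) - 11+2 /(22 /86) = -2815 /891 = -3.16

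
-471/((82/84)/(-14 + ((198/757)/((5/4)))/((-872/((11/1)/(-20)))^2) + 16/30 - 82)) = 135881652066373311/2950004776000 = 46061.50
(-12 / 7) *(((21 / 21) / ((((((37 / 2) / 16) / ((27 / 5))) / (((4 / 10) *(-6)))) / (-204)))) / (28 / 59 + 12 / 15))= -187183872 / 60865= -3075.39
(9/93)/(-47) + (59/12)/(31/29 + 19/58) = 2491469/708102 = 3.52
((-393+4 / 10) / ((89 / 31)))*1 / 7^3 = -60853 / 152635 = -0.40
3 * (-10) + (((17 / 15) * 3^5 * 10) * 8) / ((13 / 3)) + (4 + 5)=65823 / 13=5063.31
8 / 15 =0.53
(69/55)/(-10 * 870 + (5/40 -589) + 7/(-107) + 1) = -19688/145758745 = -0.00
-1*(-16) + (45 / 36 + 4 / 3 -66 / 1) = -569 / 12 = -47.42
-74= -74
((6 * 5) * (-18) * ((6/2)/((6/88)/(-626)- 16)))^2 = 1991058628838400/194222659849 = 10251.42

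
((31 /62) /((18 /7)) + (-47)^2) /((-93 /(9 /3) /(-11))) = 874841 /1116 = 783.91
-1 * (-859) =859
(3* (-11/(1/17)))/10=-561/10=-56.10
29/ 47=0.62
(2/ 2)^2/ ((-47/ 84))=-84/ 47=-1.79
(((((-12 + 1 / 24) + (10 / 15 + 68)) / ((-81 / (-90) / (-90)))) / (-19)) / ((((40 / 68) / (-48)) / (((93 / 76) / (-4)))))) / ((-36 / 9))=-10758705 / 5776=-1862.66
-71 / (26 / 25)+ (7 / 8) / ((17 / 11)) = -119699 / 1768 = -67.70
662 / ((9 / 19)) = 1397.56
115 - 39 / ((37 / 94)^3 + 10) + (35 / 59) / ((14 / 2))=54829413686 / 493033087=111.21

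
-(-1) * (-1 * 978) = -978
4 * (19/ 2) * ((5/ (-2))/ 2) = -95/ 2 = -47.50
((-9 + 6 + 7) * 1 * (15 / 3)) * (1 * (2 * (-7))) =-280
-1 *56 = -56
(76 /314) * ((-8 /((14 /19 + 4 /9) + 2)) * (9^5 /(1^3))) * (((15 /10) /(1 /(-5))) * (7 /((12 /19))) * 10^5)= 797377397906250 /2669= 298755113490.54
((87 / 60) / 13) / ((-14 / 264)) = -957 / 455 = -2.10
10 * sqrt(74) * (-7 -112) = -1190 * sqrt(74) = -10236.77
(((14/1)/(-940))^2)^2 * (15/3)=2401/9759362000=0.00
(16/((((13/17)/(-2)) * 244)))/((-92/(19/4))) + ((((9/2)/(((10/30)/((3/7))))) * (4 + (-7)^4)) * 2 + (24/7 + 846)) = 7322997239/255346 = 28678.72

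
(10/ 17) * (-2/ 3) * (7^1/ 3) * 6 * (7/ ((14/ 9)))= -420/ 17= -24.71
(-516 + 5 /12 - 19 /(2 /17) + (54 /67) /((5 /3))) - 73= -3013391 /4020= -749.60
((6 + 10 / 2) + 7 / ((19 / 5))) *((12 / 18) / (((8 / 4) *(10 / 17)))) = 2074 / 285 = 7.28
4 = 4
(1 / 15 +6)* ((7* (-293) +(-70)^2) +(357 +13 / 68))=19839911 / 1020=19450.89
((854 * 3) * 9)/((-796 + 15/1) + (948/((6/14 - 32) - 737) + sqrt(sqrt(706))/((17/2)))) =-3491418248301002607091876960/118444972116835841770911309 - 525105496612149783731800 * 706^(1/4)/118444972116835841770911309 - 78975293981599387750 * sqrt(706)/118444972116835841770911309 - 23755596160086875 * 706^(3/4)/236889944233671683541822618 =-29.50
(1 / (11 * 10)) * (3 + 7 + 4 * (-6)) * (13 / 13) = -7 / 55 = -0.13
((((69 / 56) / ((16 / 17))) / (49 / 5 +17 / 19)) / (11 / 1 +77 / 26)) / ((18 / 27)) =1448655 / 110150656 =0.01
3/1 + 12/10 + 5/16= 361/80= 4.51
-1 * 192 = -192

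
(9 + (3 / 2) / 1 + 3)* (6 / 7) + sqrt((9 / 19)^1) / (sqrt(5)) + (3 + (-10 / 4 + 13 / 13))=3* sqrt(95) / 95 + 183 / 14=13.38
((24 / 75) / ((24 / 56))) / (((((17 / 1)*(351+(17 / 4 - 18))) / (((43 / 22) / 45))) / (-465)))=-149296 / 56759175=-0.00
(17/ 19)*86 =1462/ 19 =76.95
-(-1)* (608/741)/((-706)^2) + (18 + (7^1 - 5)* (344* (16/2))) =26835545030/4859751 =5522.00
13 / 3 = 4.33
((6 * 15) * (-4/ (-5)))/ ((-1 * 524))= -0.14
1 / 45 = 0.02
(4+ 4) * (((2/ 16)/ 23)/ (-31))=-1/ 713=-0.00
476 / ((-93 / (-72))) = 11424 / 31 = 368.52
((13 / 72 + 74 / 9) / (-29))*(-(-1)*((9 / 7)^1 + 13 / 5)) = -2057 / 1827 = -1.13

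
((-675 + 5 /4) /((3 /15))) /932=-13475 /3728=-3.61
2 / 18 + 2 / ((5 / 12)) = 221 / 45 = 4.91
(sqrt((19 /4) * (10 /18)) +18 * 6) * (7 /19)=7 * sqrt(95) /114 +756 /19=40.39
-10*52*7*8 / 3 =-29120 / 3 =-9706.67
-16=-16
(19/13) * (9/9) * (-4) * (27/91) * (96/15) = -65664/5915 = -11.10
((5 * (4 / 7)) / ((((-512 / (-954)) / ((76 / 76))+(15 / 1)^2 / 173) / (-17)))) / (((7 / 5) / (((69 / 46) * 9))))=-1893856950 / 7429037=-254.93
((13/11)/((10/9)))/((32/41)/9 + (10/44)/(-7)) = 302211/15415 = 19.60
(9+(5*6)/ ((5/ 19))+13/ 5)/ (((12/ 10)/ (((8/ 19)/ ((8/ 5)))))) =1570/ 57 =27.54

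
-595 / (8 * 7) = -85 / 8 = -10.62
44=44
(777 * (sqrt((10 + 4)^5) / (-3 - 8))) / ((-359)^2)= -152292 * sqrt(14) / 1417691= -0.40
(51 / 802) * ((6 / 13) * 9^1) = 0.26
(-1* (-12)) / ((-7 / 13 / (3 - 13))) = 1560 / 7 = 222.86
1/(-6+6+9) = 1/9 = 0.11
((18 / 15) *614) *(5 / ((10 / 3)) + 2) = 12894 / 5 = 2578.80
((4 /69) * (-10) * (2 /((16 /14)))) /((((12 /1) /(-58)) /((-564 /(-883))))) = 190820 /60927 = 3.13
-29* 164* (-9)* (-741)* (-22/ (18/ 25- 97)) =-601543800/ 83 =-7247515.66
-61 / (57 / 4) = -244 / 57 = -4.28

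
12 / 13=0.92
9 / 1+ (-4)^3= -55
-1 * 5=-5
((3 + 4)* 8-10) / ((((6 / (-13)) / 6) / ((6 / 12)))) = -299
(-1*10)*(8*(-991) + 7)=79210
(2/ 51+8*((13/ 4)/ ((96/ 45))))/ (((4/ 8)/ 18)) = 29931/ 68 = 440.16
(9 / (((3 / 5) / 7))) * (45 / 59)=4725 / 59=80.08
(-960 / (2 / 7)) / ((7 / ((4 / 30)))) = -64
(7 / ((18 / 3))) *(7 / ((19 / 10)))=4.30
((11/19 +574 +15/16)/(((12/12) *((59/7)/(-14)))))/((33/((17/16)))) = -48579727/1578368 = -30.78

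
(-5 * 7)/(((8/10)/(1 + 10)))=-1925/4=-481.25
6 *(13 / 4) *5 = 195 / 2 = 97.50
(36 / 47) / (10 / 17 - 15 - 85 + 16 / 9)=-2754 / 351043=-0.01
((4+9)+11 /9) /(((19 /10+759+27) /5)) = 6400 /70911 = 0.09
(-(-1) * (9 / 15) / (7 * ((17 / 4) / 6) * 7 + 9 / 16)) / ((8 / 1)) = 18 / 8465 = 0.00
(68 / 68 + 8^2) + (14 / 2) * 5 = 100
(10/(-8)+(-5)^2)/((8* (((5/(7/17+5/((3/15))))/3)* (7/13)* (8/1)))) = 20007/1904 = 10.51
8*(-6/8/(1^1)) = -6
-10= -10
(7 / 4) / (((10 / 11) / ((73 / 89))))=5621 / 3560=1.58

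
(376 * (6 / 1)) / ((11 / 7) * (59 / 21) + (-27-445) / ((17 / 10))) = -5637744 / 682807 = -8.26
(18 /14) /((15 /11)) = 33 /35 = 0.94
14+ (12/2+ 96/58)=628/29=21.66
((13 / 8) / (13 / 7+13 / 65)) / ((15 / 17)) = 1547 / 1728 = 0.90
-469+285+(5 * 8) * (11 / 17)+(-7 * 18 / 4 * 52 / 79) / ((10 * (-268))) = -284537757 / 1799620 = -158.11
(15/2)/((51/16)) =40/17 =2.35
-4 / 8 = -0.50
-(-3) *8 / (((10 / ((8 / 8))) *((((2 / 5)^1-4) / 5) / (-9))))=30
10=10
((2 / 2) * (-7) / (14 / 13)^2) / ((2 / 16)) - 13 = -429 / 7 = -61.29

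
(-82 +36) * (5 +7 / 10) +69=-193.20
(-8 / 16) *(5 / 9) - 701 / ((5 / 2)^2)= -50597 / 450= -112.44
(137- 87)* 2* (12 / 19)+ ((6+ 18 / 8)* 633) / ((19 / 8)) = 2262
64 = 64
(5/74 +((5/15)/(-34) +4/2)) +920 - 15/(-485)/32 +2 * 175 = 7450763453/5857248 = 1272.06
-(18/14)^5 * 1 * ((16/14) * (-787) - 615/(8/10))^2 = -128829014982369/13176688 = -9777040.71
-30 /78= -5 /13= -0.38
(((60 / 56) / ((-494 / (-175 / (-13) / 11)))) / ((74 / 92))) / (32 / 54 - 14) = 232875 / 946178948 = 0.00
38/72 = 19/36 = 0.53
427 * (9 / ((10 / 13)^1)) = 49959 / 10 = 4995.90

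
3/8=0.38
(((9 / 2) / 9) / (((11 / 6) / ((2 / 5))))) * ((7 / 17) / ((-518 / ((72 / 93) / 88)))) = -9 / 11796895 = -0.00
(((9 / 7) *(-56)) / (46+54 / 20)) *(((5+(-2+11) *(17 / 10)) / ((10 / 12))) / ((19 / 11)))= -964656 / 46265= -20.85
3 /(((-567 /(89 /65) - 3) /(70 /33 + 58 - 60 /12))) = -161891 /408342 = -0.40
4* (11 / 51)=44 / 51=0.86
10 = 10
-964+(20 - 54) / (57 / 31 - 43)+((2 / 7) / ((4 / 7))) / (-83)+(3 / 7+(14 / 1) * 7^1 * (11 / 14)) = -164164285 / 185339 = -885.75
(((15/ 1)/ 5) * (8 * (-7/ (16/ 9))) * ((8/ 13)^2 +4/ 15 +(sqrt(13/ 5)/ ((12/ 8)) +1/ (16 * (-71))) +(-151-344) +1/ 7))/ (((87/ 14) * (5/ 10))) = 209212435173/ 13918840-588 * sqrt(65)/ 145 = 14998.19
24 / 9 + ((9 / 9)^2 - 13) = -28 / 3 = -9.33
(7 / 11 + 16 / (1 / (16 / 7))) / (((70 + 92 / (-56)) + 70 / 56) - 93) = -2292 / 1441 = -1.59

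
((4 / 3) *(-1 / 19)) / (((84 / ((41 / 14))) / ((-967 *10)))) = 198235 / 8379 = 23.66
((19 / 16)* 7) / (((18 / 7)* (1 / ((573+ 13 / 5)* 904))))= 151387117 / 90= 1682079.08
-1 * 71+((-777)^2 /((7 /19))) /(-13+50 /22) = -18034001 /118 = -152830.52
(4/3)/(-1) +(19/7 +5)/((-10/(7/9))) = -29/15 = -1.93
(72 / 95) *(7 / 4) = 126 / 95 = 1.33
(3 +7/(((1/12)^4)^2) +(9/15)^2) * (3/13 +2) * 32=214858546179.54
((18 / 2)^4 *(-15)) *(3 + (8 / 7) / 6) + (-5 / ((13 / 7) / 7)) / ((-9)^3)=-20829828280 / 66339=-313990.69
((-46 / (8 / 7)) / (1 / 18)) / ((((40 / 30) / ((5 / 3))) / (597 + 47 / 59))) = -127765575 / 236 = -541379.56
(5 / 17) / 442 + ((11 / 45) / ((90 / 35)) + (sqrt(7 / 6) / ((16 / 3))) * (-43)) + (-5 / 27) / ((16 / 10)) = -43 * sqrt(42) / 32 -243619 / 12172680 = -8.73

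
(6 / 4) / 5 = 3 / 10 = 0.30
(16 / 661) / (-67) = -16 / 44287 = -0.00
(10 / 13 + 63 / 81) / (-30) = -0.05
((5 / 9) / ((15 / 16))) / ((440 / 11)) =2 / 135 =0.01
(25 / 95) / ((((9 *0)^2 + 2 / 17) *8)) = 85 / 304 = 0.28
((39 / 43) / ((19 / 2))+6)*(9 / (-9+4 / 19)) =-44820 / 7181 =-6.24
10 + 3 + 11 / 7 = 102 / 7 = 14.57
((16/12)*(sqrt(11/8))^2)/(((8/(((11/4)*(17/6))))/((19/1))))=39083/1152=33.93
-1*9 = -9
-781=-781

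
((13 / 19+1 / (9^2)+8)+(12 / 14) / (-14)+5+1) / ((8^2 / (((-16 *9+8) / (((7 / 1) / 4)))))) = -18762305 / 1055754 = -17.77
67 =67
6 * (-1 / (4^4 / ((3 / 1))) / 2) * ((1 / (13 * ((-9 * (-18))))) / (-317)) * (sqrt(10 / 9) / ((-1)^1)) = -sqrt(10) / 56968704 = -0.00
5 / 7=0.71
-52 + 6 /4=-101 /2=-50.50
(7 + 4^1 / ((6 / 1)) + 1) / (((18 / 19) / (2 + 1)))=247 / 9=27.44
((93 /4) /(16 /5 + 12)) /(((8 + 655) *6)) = 155 /403104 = 0.00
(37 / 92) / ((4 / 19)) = 703 / 368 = 1.91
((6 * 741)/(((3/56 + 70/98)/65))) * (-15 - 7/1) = -356035680/43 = -8279899.53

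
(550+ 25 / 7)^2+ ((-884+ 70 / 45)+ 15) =134758082 / 441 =305573.88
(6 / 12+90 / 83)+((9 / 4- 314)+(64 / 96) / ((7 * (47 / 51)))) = -310.06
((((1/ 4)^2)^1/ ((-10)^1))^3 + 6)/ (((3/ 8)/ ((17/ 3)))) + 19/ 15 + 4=95.93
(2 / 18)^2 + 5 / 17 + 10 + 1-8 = 4553 / 1377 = 3.31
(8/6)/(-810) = -2/1215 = -0.00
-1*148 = -148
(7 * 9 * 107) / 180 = 749 / 20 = 37.45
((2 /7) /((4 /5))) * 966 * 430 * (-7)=-1038450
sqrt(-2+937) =sqrt(935) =30.58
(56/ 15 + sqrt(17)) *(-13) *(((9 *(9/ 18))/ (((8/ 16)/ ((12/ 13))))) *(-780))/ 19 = 314496/ 19 + 84240 *sqrt(17)/ 19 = 34832.97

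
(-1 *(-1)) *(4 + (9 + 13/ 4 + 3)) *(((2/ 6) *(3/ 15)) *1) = 1.28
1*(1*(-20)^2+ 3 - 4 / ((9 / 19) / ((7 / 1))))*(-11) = -34045 / 9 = -3782.78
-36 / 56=-9 / 14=-0.64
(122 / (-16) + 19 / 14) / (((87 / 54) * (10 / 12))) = -9477 / 2030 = -4.67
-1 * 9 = -9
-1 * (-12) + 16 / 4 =16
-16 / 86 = -8 / 43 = -0.19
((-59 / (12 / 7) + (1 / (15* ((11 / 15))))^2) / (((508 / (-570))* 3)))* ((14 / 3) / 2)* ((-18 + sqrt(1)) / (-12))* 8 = 564809105 / 1659636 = 340.32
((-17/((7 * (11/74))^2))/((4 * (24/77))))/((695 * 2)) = -23273/2568720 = -0.01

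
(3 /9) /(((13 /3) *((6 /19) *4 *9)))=19 /2808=0.01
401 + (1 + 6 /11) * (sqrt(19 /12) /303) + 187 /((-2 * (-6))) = 17 * sqrt(57) /19998 + 4999 /12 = 416.59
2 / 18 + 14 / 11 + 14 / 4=967 / 198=4.88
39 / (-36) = -13 / 12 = -1.08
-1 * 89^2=-7921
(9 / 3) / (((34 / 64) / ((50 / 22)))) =2400 / 187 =12.83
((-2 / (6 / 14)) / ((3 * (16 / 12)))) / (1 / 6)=-7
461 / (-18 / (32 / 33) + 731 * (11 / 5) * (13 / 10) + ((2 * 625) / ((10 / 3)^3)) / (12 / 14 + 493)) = 637470800 / 2865390923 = 0.22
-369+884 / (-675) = -249959 / 675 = -370.31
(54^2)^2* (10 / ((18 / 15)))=70858800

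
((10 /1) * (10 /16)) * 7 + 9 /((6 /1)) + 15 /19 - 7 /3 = 9965 /228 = 43.71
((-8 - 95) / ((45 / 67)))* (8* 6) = -7361.07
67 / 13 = 5.15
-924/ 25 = -36.96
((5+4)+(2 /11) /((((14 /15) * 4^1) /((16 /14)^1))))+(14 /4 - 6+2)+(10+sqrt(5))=sqrt(5)+20003 /1078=20.79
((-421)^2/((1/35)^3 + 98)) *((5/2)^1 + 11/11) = 6330.03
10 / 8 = 5 / 4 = 1.25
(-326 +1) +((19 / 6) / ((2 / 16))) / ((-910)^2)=-201849356 / 621075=-325.00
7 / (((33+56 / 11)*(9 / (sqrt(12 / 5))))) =154*sqrt(15) / 18855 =0.03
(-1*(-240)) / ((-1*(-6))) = 40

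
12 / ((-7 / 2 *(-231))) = 0.01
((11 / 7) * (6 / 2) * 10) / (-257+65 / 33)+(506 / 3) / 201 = 11621401 / 17761968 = 0.65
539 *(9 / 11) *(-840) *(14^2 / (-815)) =14521248 / 163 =89087.41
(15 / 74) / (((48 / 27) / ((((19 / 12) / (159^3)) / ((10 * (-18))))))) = -19 / 76148798976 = -0.00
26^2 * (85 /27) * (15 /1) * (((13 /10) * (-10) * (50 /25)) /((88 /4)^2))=-1867450 /1089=-1714.83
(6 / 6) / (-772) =-0.00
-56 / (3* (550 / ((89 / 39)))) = -2492 / 32175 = -0.08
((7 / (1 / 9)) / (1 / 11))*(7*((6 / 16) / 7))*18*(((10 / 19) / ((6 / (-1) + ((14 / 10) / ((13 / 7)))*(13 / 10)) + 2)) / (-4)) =2338875 / 11476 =203.81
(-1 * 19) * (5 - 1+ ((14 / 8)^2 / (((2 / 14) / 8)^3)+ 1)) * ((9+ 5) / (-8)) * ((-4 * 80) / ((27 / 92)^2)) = -48435244739840 / 729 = -66440664938.05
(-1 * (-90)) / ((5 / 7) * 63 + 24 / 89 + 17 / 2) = 16020 / 9571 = 1.67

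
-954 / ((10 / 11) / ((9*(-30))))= 283338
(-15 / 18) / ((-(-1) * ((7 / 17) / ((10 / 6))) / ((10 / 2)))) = -2125 / 126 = -16.87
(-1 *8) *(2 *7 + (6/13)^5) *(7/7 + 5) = -249882144/371293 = -673.01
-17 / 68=-1 / 4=-0.25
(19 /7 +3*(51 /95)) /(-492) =-719 /81795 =-0.01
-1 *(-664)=664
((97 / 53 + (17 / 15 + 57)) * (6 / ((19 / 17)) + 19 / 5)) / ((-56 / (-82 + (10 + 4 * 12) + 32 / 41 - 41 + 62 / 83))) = 157342222661 / 252502600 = 623.13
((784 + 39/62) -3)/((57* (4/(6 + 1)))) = 339227/14136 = 24.00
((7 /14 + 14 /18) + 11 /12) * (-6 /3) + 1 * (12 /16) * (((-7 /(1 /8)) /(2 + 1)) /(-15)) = -311 /90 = -3.46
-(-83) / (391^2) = 83 / 152881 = 0.00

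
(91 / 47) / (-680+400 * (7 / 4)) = 91 / 940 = 0.10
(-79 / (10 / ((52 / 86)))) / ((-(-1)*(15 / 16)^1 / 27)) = -147888 / 1075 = -137.57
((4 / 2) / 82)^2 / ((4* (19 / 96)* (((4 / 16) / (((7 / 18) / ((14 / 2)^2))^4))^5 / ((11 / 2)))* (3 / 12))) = 11 / 660984115354695330231184339152689430253632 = 0.00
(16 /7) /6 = 8 /21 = 0.38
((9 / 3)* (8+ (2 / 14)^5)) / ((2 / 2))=24.00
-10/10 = -1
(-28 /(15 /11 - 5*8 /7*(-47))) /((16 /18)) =-4851 /41570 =-0.12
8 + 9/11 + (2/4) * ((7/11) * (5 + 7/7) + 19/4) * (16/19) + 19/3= 11762/627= 18.76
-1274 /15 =-84.93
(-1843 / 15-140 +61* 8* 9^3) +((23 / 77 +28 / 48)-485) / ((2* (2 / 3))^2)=26257627111 / 73920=355216.82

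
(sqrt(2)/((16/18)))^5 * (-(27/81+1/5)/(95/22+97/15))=-649539 * sqrt(2)/1822208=-0.50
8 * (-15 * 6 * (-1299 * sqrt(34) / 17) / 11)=935280 * sqrt(34) / 187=29163.49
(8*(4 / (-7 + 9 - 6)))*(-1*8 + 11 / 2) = 20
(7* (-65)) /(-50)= 91 /10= 9.10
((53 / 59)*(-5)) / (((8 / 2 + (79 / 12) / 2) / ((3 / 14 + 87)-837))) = 6676092 / 14455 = 461.85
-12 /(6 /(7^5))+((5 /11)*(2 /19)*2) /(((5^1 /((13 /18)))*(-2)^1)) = -63227947 /1881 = -33614.01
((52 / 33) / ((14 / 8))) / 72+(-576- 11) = -1220347 / 2079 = -586.99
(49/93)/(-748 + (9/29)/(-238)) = -0.00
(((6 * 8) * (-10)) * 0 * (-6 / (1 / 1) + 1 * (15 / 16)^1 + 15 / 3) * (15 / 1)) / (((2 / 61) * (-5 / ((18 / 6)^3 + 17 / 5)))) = 0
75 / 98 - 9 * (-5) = 4485 / 98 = 45.77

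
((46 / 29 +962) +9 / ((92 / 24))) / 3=644278 / 2001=321.98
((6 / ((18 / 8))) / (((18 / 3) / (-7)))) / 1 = -28 / 9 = -3.11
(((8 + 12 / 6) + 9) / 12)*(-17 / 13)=-323 / 156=-2.07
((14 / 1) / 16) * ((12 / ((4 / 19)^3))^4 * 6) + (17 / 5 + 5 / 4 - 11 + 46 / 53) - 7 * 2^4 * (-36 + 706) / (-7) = 997684900237175908669 / 69468160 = 14361757965623.04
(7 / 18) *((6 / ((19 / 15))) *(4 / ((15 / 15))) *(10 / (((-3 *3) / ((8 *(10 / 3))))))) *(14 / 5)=-313600 / 513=-611.31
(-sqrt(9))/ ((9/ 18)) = -6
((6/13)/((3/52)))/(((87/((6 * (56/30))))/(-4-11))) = -448/29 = -15.45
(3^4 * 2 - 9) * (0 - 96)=-14688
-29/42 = -0.69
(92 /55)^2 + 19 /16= 192899 /48400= 3.99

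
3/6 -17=-33/2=-16.50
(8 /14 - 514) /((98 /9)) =-16173 /343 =-47.15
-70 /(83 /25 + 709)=-125 /1272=-0.10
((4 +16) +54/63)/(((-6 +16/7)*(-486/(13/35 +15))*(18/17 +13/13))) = 333829/3869775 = 0.09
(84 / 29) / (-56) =-3 / 58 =-0.05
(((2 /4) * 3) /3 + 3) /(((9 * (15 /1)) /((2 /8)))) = 7 /1080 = 0.01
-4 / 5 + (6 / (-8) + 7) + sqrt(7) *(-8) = 109 / 20-8 *sqrt(7) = -15.72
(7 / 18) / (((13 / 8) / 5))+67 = 7979 / 117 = 68.20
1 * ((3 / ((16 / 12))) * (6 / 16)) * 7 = 189 / 32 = 5.91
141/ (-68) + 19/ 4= 91/ 34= 2.68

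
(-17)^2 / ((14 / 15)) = 4335 / 14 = 309.64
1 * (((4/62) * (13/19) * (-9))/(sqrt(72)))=-39 * sqrt(2)/1178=-0.05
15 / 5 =3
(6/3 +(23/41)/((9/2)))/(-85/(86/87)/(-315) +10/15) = 471968/208731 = 2.26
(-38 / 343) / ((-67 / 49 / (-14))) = -76 / 67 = -1.13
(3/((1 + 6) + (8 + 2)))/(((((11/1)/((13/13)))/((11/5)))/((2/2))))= 3/85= 0.04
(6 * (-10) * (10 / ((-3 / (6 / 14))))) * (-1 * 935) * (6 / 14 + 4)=-17391000 / 49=-354918.37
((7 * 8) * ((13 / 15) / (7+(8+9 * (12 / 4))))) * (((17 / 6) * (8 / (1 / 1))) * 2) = 7072 / 135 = 52.39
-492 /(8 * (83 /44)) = -2706 /83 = -32.60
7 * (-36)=-252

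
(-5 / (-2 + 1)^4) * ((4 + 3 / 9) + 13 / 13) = -80 / 3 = -26.67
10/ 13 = 0.77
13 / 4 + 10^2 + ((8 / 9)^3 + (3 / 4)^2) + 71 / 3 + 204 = 3874565 / 11664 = 332.18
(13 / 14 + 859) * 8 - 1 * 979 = 41303 / 7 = 5900.43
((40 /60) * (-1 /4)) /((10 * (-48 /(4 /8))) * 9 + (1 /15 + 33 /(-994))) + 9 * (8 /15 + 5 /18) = 9404023623 /1288219010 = 7.30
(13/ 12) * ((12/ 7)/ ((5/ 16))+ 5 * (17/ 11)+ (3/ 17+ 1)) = 15.59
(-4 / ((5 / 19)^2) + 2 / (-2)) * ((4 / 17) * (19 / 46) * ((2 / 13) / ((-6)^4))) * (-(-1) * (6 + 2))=-4294 / 791775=-0.01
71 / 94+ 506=47635 / 94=506.76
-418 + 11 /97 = -40535 /97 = -417.89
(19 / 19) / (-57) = -1 / 57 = -0.02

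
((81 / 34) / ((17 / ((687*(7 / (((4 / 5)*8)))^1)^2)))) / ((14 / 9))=60211445175 / 1183744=50865.26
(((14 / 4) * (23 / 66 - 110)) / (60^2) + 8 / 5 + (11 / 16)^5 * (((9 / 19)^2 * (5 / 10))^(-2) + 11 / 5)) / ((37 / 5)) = 26551818607987 / 14000204021760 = 1.90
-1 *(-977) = 977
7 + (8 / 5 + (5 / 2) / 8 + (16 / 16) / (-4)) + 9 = 1413 / 80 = 17.66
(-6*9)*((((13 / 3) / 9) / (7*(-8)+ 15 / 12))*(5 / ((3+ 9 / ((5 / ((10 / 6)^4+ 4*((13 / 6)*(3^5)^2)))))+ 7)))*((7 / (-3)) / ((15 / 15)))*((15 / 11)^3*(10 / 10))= -0.00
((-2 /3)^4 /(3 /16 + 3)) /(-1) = -256 /4131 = -0.06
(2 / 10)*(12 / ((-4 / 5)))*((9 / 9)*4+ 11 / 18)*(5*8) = -1660 / 3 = -553.33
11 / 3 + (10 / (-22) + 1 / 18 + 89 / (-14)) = -2141 / 693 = -3.09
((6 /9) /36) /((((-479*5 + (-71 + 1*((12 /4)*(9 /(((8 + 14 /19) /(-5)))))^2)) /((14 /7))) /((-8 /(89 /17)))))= 3747616 /147481412013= 0.00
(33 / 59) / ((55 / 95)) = 57 / 59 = 0.97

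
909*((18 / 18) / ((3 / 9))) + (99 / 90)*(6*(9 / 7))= 95742 / 35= 2735.49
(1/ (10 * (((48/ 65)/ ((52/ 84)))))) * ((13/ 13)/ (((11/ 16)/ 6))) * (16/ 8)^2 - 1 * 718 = -165182/ 231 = -715.07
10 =10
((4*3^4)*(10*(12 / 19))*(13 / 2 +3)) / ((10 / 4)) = 7776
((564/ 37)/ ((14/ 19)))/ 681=1786/ 58793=0.03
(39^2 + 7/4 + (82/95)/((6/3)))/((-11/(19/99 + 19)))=-263095/99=-2657.53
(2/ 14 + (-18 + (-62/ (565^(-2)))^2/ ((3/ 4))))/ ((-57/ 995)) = -10913354994597276875/ 1197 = -9117255634584191.21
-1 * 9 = -9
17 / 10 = 1.70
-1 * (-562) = 562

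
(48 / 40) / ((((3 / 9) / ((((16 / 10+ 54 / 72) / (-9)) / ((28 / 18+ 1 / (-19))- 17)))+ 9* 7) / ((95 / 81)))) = 33934 / 1995993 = 0.02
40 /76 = 10 /19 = 0.53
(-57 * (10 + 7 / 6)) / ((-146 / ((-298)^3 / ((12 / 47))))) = -197917896619 / 438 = -451867343.88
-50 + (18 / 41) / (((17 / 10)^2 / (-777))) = -1991050 / 11849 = -168.04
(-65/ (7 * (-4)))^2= 4225/ 784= 5.39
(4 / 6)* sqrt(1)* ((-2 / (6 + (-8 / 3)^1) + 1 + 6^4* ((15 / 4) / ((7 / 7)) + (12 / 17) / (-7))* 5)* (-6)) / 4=-14069938 / 595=-23646.95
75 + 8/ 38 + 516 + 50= 12183/ 19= 641.21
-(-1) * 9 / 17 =9 / 17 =0.53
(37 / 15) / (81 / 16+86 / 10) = 592 / 3279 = 0.18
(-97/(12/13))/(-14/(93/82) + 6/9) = 39091/4344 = 9.00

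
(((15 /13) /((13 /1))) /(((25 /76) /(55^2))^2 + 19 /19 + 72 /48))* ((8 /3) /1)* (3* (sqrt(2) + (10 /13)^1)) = 101479699200 /464481042077 + 10147969920* sqrt(2) /35729310929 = 0.62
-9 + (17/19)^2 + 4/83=-244236/29963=-8.15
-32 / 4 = -8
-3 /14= -0.21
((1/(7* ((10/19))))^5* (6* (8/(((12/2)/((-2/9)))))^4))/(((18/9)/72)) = 2535525376/1033788065625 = 0.00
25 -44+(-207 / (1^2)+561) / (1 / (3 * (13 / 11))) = 13597 / 11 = 1236.09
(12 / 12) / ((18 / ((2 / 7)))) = 1 / 63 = 0.02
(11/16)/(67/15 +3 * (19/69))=345/2656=0.13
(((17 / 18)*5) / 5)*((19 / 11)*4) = 646 / 99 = 6.53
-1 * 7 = -7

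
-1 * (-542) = 542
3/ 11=0.27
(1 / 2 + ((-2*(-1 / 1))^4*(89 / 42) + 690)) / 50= 1217 / 84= 14.49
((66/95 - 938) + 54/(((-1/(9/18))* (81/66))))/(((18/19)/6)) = -30378/5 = -6075.60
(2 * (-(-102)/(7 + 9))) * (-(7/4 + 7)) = -1785/16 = -111.56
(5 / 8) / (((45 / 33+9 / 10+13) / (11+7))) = 0.74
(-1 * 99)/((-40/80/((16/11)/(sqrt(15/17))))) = 96 * sqrt(255)/5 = 306.60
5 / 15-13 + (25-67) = -164 / 3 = -54.67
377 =377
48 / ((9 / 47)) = 752 / 3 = 250.67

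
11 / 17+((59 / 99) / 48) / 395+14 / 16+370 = 11855151013 / 31909680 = 371.52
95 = 95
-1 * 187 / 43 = -187 / 43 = -4.35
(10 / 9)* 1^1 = 10 / 9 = 1.11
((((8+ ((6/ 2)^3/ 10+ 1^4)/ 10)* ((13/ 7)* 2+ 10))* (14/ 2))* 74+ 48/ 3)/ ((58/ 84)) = 62450304/ 725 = 86138.35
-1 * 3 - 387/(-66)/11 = -597/242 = -2.47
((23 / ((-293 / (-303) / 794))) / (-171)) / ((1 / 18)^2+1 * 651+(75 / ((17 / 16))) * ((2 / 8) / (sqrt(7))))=-3399988120224696 / 20039534039482025+13166448518016 * sqrt(7) / 20039534039482025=-0.17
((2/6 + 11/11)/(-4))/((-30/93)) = 31/30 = 1.03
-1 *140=-140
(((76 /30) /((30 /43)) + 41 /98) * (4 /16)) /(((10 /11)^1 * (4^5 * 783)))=0.00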